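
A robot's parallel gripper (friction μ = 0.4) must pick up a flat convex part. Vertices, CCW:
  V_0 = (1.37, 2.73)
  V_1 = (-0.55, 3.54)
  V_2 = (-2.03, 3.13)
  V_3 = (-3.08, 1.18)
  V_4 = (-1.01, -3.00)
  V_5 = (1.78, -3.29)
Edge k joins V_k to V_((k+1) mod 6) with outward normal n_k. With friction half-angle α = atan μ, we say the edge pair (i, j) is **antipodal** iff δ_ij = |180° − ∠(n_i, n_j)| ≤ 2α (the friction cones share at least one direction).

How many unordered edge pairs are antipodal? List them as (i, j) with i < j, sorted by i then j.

α = atan 0.4 = 21.80°;  2α = 43.60°
n_0 = (+0.3887, +0.9214)
n_1 = (-0.2670, +0.9637)
n_2 = (-0.8805, +0.4741)
n_3 = (-0.8961, -0.4438)
n_4 = (-0.1034, -0.9946)
n_5 = (+0.9977, +0.0679)
  (0,1): δ = 141.64°  ·
  (0,2): δ = 95.43°  ·
  (0,3): δ = 40.78°  ✓
  (0,4): δ = 16.94°  ✓
  (0,5): δ = 116.77°  ·
  (1,2): δ = 133.78°  ·
  (1,3): δ = 79.14°  ·
  (1,4): δ = 21.42°  ✓
  (1,5): δ = 78.41°  ·
  (2,3): δ = 125.35°  ·
  (2,4): δ = 67.63°  ·
  (2,5): δ = 32.20°  ✓
  (3,4): δ = 122.28°  ·
  (3,5): δ = 22.45°  ✓
  (4,5): δ = 80.17°  ·
antipodal pairs: 5

count = 5; pairs: (0,3), (0,4), (1,4), (2,5), (3,5)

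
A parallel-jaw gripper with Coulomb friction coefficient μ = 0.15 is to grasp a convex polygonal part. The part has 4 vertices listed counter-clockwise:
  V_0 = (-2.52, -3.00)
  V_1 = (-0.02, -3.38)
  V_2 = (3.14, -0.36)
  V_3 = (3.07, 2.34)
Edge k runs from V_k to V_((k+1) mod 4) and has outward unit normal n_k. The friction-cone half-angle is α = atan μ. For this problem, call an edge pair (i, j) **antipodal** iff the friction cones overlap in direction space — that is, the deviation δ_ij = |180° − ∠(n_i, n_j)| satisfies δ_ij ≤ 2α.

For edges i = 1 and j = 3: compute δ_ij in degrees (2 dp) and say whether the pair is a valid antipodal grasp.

α = atan 0.15 = 8.53°;  2α = 17.06°
edge 1: e_1 = (+3.16, +3.02);  n_1 = (+0.6909, -0.7229)
edge 3: e_3 = (-5.59, -5.34);  n_3 = (-0.6908, +0.7231)
∠(n_1, n_3) = 179.99°
δ = |180° − 179.99°| = 0.01°
0.01° ≤ 2α = 17.06°  →  valid

δ = 0.01°, valid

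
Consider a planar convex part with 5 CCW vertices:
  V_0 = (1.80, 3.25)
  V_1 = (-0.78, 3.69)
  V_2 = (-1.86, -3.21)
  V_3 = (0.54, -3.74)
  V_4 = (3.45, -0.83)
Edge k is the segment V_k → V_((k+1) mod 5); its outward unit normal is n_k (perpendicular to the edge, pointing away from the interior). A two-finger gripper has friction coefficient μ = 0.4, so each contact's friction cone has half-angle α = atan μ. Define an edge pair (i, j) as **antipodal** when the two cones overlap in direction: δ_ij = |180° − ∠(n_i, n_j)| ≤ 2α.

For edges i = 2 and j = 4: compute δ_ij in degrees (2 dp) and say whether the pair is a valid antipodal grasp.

δ = 55.53°, invalid

α = atan 0.4 = 21.80°;  2α = 43.60°
edge 2: e_2 = (+2.40, -0.53);  n_2 = (-0.2156, -0.9765)
edge 4: e_4 = (-1.65, +4.08);  n_4 = (+0.9271, +0.3749)
∠(n_2, n_4) = 124.47°
δ = |180° − 124.47°| = 55.53°
55.53° > 2α = 43.60°  →  invalid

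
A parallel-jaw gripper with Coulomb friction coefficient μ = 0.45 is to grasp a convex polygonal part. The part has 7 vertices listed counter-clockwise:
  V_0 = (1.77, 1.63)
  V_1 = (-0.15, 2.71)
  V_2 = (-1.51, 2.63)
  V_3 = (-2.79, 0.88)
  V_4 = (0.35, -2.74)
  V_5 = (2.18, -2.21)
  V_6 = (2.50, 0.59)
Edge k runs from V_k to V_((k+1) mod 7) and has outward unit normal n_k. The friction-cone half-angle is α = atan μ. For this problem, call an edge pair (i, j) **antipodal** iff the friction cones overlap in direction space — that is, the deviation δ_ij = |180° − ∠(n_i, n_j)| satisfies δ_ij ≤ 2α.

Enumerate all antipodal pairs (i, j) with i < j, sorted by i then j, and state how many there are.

count = 7; pairs: (0,3), (0,4), (1,4), (2,4), (2,5), (3,5), (3,6)

α = atan 0.45 = 24.23°;  2α = 48.46°
n_0 = (+0.4903, +0.8716)
n_1 = (-0.0587, +0.9983)
n_2 = (-0.8071, +0.5904)
n_3 = (-0.7554, -0.6552)
n_4 = (+0.2782, -0.9605)
n_5 = (+0.9935, -0.1135)
n_6 = (+0.8185, +0.5745)
  (0,1): δ = 147.28°  ·
  (0,2): δ = 96.83°  ·
  (0,3): δ = 19.70°  ✓
  (0,4): δ = 45.51°  ✓
  (0,5): δ = 112.84°  ·
  (0,6): δ = 154.42°  ·
  (1,2): δ = 129.55°  ·
  (1,3): δ = 52.43°  ·
  (1,4): δ = 12.79°  ✓
  (1,5): δ = 80.11°  ·
  (1,6): δ = 121.70°  ·
  (2,3): δ = 102.88°  ·
  (2,4): δ = 37.67°  ✓
  (2,5): δ = 29.66°  ✓
  (2,6): δ = 71.25°  ·
  (3,4): δ = 114.79°  ·
  (3,5): δ = 47.46°  ✓
  (3,6): δ = 5.87°  ✓
  (4,5): δ = 112.67°  ·
  (4,6): δ = 71.09°  ·
  (5,6): δ = 138.41°  ·
antipodal pairs: 7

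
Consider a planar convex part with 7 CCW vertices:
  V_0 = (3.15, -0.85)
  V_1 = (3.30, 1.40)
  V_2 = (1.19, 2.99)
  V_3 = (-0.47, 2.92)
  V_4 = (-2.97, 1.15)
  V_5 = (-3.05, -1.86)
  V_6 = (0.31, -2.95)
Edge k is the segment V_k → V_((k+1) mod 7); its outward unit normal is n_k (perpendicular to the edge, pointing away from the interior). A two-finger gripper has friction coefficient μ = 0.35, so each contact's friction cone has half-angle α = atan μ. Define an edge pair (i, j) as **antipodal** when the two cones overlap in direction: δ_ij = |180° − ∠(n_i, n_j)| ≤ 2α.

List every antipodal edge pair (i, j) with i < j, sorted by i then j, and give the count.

count = 5; pairs: (0,4), (1,5), (2,5), (2,6), (3,6)

α = atan 0.35 = 19.29°;  2α = 38.58°
n_0 = (+0.9978, -0.0665)
n_1 = (+0.6018, +0.7986)
n_2 = (-0.0421, +0.9991)
n_3 = (-0.5778, +0.8162)
n_4 = (-0.9996, +0.0266)
n_5 = (-0.3086, -0.9512)
n_6 = (+0.5946, -0.8041)
  (0,1): δ = 123.19°  ·
  (0,2): δ = 83.77°  ·
  (0,3): δ = 50.89°  ·
  (0,4): δ = 2.29°  ✓
  (0,5): δ = 75.84°  ·
  (0,6): δ = 130.29°  ·
  (1,2): δ = 140.59°  ·
  (1,3): δ = 107.70°  ·
  (1,4): δ = 54.52°  ·
  (1,5): δ = 19.03°  ✓
  (1,6): δ = 73.48°  ·
  (2,3): δ = 147.12°  ·
  (2,4): δ = 93.94°  ·
  (2,5): δ = 20.39°  ✓
  (2,6): δ = 34.07°  ✓
  (3,4): δ = 126.82°  ·
  (3,5): δ = 53.27°  ·
  (3,6): δ = 1.18°  ✓
  (4,5): δ = 106.45°  ·
  (4,6): δ = 52.00°  ·
  (5,6): δ = 125.55°  ·
antipodal pairs: 5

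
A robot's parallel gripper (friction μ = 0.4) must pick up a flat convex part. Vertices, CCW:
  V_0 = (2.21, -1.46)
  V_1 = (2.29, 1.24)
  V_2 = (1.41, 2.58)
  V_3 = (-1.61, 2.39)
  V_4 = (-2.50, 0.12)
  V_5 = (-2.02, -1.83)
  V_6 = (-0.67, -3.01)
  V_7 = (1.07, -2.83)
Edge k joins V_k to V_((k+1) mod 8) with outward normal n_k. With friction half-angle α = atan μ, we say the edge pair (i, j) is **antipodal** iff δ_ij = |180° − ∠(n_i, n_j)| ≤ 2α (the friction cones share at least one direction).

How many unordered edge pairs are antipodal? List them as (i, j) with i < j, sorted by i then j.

count = 6; pairs: (0,3), (0,4), (1,4), (1,5), (2,6), (3,7)

α = atan 0.4 = 21.80°;  2α = 43.60°
n_0 = (+0.9996, -0.0296)
n_1 = (+0.8359, +0.5489)
n_2 = (-0.0628, +0.9980)
n_3 = (-0.9310, +0.3650)
n_4 = (-0.9710, -0.2390)
n_5 = (-0.6581, -0.7529)
n_6 = (+0.1029, -0.9947)
n_7 = (+0.7687, -0.6396)
  (0,1): δ = 145.01°  ·
  (0,2): δ = 84.70°  ·
  (0,3): δ = 19.71°  ✓
  (0,4): δ = 15.53°  ✓
  (0,5): δ = 50.54°  ·
  (0,6): δ = 97.60°  ·
  (0,7): δ = 141.93°  ·
  (1,2): δ = 119.69°  ·
  (1,3): δ = 54.70°  ·
  (1,4): δ = 19.46°  ✓
  (1,5): δ = 15.55°  ✓
  (1,6): δ = 62.61°  ·
  (1,7): δ = 106.94°  ·
  (2,3): δ = 115.01°  ·
  (2,4): δ = 79.77°  ·
  (2,5): δ = 44.76°  ·
  (2,6): δ = 2.31°  ✓
  (2,7): δ = 46.64°  ·
  (3,4): δ = 144.76°  ·
  (3,5): δ = 109.75°  ·
  (3,6): δ = 62.69°  ·
  (3,7): δ = 18.36°  ✓
  (4,5): δ = 144.98°  ·
  (4,6): δ = 97.92°  ·
  (4,7): δ = 53.59°  ·
  (5,6): δ = 132.94°  ·
  (5,7): δ = 88.61°  ·
  (6,7): δ = 135.67°  ·
antipodal pairs: 6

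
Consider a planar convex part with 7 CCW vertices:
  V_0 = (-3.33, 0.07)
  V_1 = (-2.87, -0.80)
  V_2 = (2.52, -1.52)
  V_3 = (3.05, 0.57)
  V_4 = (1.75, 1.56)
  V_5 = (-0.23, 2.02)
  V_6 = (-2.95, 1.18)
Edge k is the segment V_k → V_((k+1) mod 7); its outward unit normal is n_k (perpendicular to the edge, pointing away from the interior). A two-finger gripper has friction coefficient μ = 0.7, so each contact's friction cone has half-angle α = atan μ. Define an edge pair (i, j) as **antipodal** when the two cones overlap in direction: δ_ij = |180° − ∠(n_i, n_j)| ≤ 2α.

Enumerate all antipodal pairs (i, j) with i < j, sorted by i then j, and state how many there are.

α = atan 0.7 = 34.99°;  2α = 69.98°
n_0 = (-0.8840, -0.4674)
n_1 = (-0.1324, -0.9912)
n_2 = (+0.9693, -0.2458)
n_3 = (+0.6059, +0.7956)
n_4 = (+0.2263, +0.9741)
n_5 = (-0.2951, +0.9555)
n_6 = (-0.9461, +0.3239)
  (0,1): δ = 125.48°  ·
  (0,2): δ = 42.10°  ✓
  (0,3): δ = 24.84°  ✓
  (0,4): δ = 49.05°  ✓
  (0,5): δ = 79.29°  ·
  (0,6): δ = 133.23°  ·
  (1,2): δ = 96.62°  ·
  (1,3): δ = 29.68°  ✓
  (1,4): δ = 5.47°  ✓
  (1,5): δ = 24.77°  ✓
  (1,6): δ = 78.71°  ·
  (2,3): δ = 113.06°  ·
  (2,4): δ = 88.85°  ·
  (2,5): δ = 58.61°  ✓
  (2,6): δ = 4.67°  ✓
  (3,4): δ = 155.79°  ·
  (3,5): δ = 125.55°  ·
  (3,6): δ = 71.61°  ·
  (4,5): δ = 149.76°  ·
  (4,6): δ = 95.82°  ·
  (5,6): δ = 126.06°  ·
antipodal pairs: 8

count = 8; pairs: (0,2), (0,3), (0,4), (1,3), (1,4), (1,5), (2,5), (2,6)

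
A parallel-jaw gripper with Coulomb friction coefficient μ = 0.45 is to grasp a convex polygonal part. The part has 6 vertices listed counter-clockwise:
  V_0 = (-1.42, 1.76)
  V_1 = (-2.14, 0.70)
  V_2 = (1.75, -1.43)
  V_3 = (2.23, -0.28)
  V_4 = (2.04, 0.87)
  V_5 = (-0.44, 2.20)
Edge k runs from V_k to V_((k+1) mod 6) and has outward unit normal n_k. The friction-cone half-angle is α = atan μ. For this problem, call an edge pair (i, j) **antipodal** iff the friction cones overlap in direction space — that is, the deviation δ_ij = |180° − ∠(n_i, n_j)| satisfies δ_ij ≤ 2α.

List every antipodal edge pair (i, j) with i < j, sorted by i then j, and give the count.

α = atan 0.45 = 24.23°;  2α = 48.46°
n_0 = (-0.8272, +0.5619)
n_1 = (-0.4803, -0.8771)
n_2 = (+0.9228, -0.3852)
n_3 = (+0.9866, +0.1630)
n_4 = (+0.4726, +0.8813)
n_5 = (-0.4096, +0.9123)
  (0,1): δ = 84.52°  ·
  (0,2): δ = 11.53°  ✓
  (0,3): δ = 43.57°  ✓
  (0,4): δ = 95.98°  ·
  (0,5): δ = 148.37°  ·
  (1,2): δ = 83.95°  ·
  (1,3): δ = 51.92°  ·
  (1,4): δ = 0.50°  ✓
  (1,5): δ = 52.88°  ·
  (2,3): δ = 147.96°  ·
  (2,4): δ = 95.55°  ·
  (2,5): δ = 43.17°  ✓
  (3,4): δ = 127.59°  ·
  (3,5): δ = 75.20°  ·
  (4,5): δ = 127.62°  ·
antipodal pairs: 4

count = 4; pairs: (0,2), (0,3), (1,4), (2,5)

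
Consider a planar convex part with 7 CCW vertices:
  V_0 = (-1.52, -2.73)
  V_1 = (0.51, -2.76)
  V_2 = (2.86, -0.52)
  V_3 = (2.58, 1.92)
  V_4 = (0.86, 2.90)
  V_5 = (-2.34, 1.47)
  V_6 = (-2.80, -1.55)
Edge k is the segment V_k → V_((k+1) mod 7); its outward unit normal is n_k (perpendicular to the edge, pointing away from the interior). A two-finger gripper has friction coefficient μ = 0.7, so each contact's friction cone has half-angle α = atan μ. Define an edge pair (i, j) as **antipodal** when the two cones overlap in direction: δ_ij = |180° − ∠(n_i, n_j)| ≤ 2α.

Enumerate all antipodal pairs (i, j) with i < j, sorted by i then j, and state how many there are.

count = 9; pairs: (0,3), (0,4), (1,4), (1,5), (2,5), (2,6), (3,5), (3,6), (4,6)

α = atan 0.7 = 34.99°;  2α = 69.98°
n_0 = (-0.0148, -0.9999)
n_1 = (+0.6900, -0.7238)
n_2 = (+0.9935, +0.1140)
n_3 = (+0.4951, +0.8689)
n_4 = (-0.4080, +0.9130)
n_5 = (-0.9886, +0.1506)
n_6 = (-0.6778, -0.7352)
  (0,1): δ = 135.53°  ·
  (0,2): δ = 82.61°  ·
  (0,3): δ = 28.83°  ✓
  (0,4): δ = 24.93°  ✓
  (0,5): δ = 82.19°  ·
  (0,6): δ = 138.17°  ·
  (1,2): δ = 127.08°  ·
  (1,3): δ = 73.30°  ·
  (1,4): δ = 19.55°  ✓
  (1,5): δ = 37.71°  ✓
  (1,6): δ = 93.70°  ·
  (2,3): δ = 126.22°  ·
  (2,4): δ = 72.47°  ·
  (2,5): δ = 15.21°  ✓
  (2,6): δ = 40.78°  ✓
  (3,4): δ = 126.25°  ·
  (3,5): δ = 68.99°  ✓
  (3,6): δ = 13.00°  ✓
  (4,5): δ = 122.74°  ·
  (4,6): δ = 66.75°  ✓
  (5,6): δ = 124.01°  ·
antipodal pairs: 9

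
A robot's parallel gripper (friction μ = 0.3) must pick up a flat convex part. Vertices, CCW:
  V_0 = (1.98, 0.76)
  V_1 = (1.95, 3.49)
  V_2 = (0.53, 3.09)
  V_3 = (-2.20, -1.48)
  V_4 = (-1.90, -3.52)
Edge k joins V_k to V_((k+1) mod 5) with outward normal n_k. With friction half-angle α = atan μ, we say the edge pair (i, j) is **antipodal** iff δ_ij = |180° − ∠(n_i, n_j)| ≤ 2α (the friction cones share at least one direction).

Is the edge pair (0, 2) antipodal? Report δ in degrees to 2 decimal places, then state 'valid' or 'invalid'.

α = atan 0.3 = 16.70°;  2α = 33.40°
edge 0: e_0 = (-0.03, +2.73);  n_0 = (+0.9999, +0.0110)
edge 2: e_2 = (-2.73, -4.57);  n_2 = (-0.8585, +0.5128)
∠(n_0, n_2) = 148.52°
δ = |180° − 148.52°| = 31.48°
31.48° ≤ 2α = 33.40°  →  valid

δ = 31.48°, valid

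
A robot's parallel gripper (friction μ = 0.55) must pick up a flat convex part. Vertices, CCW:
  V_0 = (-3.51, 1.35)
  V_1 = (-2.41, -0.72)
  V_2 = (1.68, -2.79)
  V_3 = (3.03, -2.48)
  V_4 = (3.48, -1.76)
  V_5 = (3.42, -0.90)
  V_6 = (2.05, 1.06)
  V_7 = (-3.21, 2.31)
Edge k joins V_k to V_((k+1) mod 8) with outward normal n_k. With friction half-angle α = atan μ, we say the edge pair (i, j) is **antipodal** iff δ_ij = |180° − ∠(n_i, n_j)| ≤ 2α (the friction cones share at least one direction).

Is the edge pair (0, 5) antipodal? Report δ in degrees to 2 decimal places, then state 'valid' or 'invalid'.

α = atan 0.55 = 28.81°;  2α = 57.62°
edge 0: e_0 = (+1.10, -2.07);  n_0 = (-0.8831, -0.4693)
edge 5: e_5 = (-1.37, +1.96);  n_5 = (+0.8196, +0.5729)
∠(n_0, n_5) = 173.03°
δ = |180° − 173.03°| = 6.97°
6.97° ≤ 2α = 57.62°  →  valid

δ = 6.97°, valid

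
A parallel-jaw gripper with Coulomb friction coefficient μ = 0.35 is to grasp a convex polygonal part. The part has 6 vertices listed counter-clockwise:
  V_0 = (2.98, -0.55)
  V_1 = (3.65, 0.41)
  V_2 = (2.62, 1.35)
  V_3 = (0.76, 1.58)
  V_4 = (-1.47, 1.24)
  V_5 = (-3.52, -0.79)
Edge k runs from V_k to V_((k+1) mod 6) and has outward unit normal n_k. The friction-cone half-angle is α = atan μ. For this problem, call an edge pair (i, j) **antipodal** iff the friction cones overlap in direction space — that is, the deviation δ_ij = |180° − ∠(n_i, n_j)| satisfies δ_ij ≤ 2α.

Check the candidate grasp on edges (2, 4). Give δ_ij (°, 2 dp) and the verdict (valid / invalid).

δ = 128.23°, invalid

α = atan 0.35 = 19.29°;  2α = 38.58°
edge 2: e_2 = (-1.86, +0.23);  n_2 = (+0.1227, +0.9924)
edge 4: e_4 = (-2.05, -2.03);  n_4 = (-0.7036, +0.7106)
∠(n_2, n_4) = 51.77°
δ = |180° − 51.77°| = 128.23°
128.23° > 2α = 38.58°  →  invalid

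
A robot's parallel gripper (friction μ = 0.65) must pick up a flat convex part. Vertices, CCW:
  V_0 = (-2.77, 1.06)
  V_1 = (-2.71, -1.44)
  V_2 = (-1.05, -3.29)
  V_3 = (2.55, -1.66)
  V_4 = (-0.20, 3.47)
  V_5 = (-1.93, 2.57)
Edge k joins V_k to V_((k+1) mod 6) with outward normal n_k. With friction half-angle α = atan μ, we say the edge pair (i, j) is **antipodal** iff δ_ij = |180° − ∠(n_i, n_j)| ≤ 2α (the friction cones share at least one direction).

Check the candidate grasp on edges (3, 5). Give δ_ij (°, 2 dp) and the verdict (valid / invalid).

α = atan 0.65 = 33.02°;  2α = 66.05°
edge 3: e_3 = (-2.75, +5.13);  n_3 = (+0.8814, +0.4725)
edge 5: e_5 = (-0.84, -1.51);  n_5 = (-0.8739, +0.4861)
∠(n_3, n_5) = 122.72°
δ = |180° − 122.72°| = 57.28°
57.28° ≤ 2α = 66.05°  →  valid

δ = 57.28°, valid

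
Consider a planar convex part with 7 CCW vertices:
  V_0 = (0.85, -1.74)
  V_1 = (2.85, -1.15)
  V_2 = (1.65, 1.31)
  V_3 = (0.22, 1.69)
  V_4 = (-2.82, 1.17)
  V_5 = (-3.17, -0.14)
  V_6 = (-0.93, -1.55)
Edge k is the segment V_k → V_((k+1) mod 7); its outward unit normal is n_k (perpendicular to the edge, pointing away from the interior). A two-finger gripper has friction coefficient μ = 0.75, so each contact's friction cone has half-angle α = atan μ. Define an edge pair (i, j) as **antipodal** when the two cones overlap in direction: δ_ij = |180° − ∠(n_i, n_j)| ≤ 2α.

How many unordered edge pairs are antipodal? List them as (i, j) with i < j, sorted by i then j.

count = 10; pairs: (0,2), (0,3), (0,4), (1,4), (1,5), (1,6), (2,5), (2,6), (3,5), (3,6)

α = atan 0.75 = 36.87°;  2α = 73.74°
n_0 = (+0.2829, -0.9591)
n_1 = (+0.8988, +0.4384)
n_2 = (+0.2568, +0.9665)
n_3 = (-0.1686, +0.9857)
n_4 = (-0.9661, +0.2581)
n_5 = (-0.5327, -0.8463)
n_6 = (-0.1061, -0.9944)
  (0,1): δ = 80.43°  ·
  (0,2): δ = 31.32°  ✓
  (0,3): δ = 6.73°  ✓
  (0,4): δ = 58.61°  ✓
  (0,5): δ = 131.37°  ·
  (0,6): δ = 157.47°  ·
  (1,2): δ = 130.88°  ·
  (1,3): δ = 106.30°  ·
  (1,4): δ = 40.96°  ✓
  (1,5): δ = 31.81°  ✓
  (1,6): δ = 57.90°  ✓
  (2,3): δ = 155.41°  ·
  (2,4): δ = 90.08°  ·
  (2,5): δ = 17.31°  ✓
  (2,6): δ = 8.79°  ✓
  (3,4): δ = 114.67°  ·
  (3,5): δ = 41.90°  ✓
  (3,6): δ = 15.80°  ✓
  (4,5): δ = 107.23°  ·
  (4,6): δ = 81.13°  ·
  (5,6): δ = 153.90°  ·
antipodal pairs: 10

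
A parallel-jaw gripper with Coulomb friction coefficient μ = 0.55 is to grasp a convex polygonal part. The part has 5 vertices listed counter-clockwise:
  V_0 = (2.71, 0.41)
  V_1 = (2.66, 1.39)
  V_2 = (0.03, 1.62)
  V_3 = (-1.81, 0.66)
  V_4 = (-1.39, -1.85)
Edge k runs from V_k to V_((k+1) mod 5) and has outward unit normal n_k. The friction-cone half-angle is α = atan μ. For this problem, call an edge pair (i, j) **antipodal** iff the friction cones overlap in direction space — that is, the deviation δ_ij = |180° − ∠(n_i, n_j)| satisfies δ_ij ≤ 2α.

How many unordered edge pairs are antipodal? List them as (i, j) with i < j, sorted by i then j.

α = atan 0.55 = 28.81°;  2α = 57.62°
n_0 = (+0.9987, +0.0510)
n_1 = (+0.0871, +0.9962)
n_2 = (-0.4626, +0.8866)
n_3 = (-0.9863, -0.1650)
n_4 = (+0.4827, -0.8758)
  (0,1): δ = 97.92°  ·
  (0,2): δ = 65.37°  ·
  (0,3): δ = 6.58°  ✓
  (0,4): δ = 115.94°  ·
  (1,2): δ = 147.45°  ·
  (1,3): δ = 75.50°  ·
  (1,4): δ = 33.86°  ✓
  (2,3): δ = 108.05°  ·
  (2,4): δ = 1.31°  ✓
  (3,4): δ = 70.63°  ·
antipodal pairs: 3

count = 3; pairs: (0,3), (1,4), (2,4)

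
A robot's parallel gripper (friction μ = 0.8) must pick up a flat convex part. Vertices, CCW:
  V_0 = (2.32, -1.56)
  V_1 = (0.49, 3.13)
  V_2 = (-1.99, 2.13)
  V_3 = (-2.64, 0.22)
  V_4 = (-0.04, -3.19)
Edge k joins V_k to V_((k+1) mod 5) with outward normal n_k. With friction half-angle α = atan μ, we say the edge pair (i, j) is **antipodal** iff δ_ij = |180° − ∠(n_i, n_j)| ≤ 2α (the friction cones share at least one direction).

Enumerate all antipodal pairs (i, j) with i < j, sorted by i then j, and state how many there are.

count = 5; pairs: (0,2), (0,3), (1,3), (1,4), (2,4)

α = atan 0.8 = 38.66°;  2α = 77.32°
n_0 = (+0.9316, +0.3635)
n_1 = (-0.3740, +0.9274)
n_2 = (-0.9467, +0.3222)
n_3 = (-0.7952, -0.6063)
n_4 = (+0.5683, -0.8228)
  (0,1): δ = 89.35°  ·
  (0,2): δ = 40.11°  ✓
  (0,3): δ = 16.01°  ✓
  (0,4): δ = 103.32°  ·
  (1,2): δ = 130.75°  ·
  (1,3): δ = 74.64°  ✓
  (1,4): δ = 12.67°  ✓
  (2,3): δ = 123.88°  ·
  (2,4): δ = 36.57°  ✓
  (3,4): δ = 92.69°  ·
antipodal pairs: 5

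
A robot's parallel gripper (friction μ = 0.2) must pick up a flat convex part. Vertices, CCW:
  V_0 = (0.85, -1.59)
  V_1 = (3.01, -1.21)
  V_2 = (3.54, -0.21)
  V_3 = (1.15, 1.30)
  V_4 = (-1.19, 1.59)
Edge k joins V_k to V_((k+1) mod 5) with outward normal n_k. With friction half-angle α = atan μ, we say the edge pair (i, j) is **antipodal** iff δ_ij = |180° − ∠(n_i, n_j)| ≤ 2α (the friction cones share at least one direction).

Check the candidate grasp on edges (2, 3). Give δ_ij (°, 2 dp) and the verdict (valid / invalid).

α = atan 0.2 = 11.31°;  2α = 22.62°
edge 2: e_2 = (-2.39, +1.51);  n_2 = (+0.5341, +0.8454)
edge 3: e_3 = (-2.34, +0.29);  n_3 = (+0.1230, +0.9924)
∠(n_2, n_3) = 25.22°
δ = |180° − 25.22°| = 154.78°
154.78° > 2α = 22.62°  →  invalid

δ = 154.78°, invalid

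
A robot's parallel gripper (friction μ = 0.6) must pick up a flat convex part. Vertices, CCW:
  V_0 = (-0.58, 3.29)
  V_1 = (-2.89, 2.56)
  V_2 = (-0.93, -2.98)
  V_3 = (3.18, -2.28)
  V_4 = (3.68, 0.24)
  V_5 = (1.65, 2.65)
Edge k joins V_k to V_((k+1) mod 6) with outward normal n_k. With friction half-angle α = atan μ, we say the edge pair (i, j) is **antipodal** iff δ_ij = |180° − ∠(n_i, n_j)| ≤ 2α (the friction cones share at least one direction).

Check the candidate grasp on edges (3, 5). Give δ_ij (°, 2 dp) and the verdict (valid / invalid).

α = atan 0.6 = 30.96°;  2α = 61.93°
edge 3: e_3 = (+0.50, +2.52);  n_3 = (+0.9809, -0.1946)
edge 5: e_5 = (-2.23, +0.64);  n_5 = (+0.2759, +0.9612)
∠(n_3, n_5) = 85.21°
δ = |180° − 85.21°| = 94.79°
94.79° > 2α = 61.93°  →  invalid

δ = 94.79°, invalid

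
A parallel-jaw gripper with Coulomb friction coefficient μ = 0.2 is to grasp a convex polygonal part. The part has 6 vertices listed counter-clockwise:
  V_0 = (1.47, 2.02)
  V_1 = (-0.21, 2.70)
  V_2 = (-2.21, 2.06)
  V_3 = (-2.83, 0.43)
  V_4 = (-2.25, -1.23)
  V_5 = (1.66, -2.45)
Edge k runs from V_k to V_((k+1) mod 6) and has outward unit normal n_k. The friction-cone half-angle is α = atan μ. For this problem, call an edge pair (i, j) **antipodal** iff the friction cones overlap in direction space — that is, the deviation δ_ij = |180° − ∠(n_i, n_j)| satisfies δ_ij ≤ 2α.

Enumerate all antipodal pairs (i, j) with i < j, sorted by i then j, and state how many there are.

count = 2; pairs: (0,4), (3,5)

α = atan 0.2 = 11.31°;  2α = 22.62°
n_0 = (+0.3752, +0.9269)
n_1 = (-0.3048, +0.9524)
n_2 = (-0.9347, +0.3555)
n_3 = (-0.9440, -0.3298)
n_4 = (-0.2979, -0.9546)
n_5 = (+0.9991, +0.0425)
  (0,1): δ = 140.22°  ·
  (0,2): δ = 88.79°  ·
  (0,3): δ = 48.70°  ·
  (0,4): δ = 4.71°  ✓
  (0,5): δ = 114.47°  ·
  (1,2): δ = 128.57°  ·
  (1,3): δ = 88.49°  ·
  (1,4): δ = 35.07°  ·
  (1,5): δ = 74.69°  ·
  (2,3): δ = 139.92°  ·
  (2,4): δ = 86.50°  ·
  (2,5): δ = 23.26°  ·
  (3,4): δ = 126.59°  ·
  (3,5): δ = 16.83°  ✓
  (4,5): δ = 70.24°  ·
antipodal pairs: 2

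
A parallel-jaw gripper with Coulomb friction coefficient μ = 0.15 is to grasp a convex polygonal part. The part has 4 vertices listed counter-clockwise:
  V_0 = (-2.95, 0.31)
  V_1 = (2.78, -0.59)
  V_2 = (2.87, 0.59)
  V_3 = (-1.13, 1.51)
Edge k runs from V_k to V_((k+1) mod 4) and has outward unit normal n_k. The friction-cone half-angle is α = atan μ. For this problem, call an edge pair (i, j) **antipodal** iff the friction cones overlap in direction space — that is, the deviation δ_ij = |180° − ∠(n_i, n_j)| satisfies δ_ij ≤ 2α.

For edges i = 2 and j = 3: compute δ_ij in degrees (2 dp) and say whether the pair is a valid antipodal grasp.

δ = 133.65°, invalid

α = atan 0.15 = 8.53°;  2α = 17.06°
edge 2: e_2 = (-4.00, +0.92);  n_2 = (+0.2241, +0.9746)
edge 3: e_3 = (-1.82, -1.20);  n_3 = (-0.5505, +0.8349)
∠(n_2, n_3) = 46.35°
δ = |180° − 46.35°| = 133.65°
133.65° > 2α = 17.06°  →  invalid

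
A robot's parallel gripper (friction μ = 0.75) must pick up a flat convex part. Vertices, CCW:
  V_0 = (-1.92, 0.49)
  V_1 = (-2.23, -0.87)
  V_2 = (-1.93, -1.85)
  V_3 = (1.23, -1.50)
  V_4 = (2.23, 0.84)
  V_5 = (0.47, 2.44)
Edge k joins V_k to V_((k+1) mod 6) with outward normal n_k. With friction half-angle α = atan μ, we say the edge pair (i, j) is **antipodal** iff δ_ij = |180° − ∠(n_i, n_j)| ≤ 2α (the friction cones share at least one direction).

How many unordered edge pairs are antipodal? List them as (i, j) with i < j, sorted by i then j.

count = 8; pairs: (0,2), (0,3), (0,4), (1,3), (1,4), (2,4), (2,5), (3,5)

α = atan 0.75 = 36.87°;  2α = 73.74°
n_0 = (-0.9750, +0.2222)
n_1 = (-0.9562, -0.2927)
n_2 = (+0.1101, -0.9939)
n_3 = (+0.9196, -0.3930)
n_4 = (+0.6727, +0.7399)
n_5 = (-0.6322, +0.7748)
  (0,1): δ = 150.14°  ·
  (0,2): δ = 70.84°  ✓
  (0,3): δ = 10.30°  ✓
  (0,4): δ = 60.57°  ✓
  (0,5): δ = 142.05°  ·
  (1,2): δ = 100.70°  ·
  (1,3): δ = 40.16°  ✓
  (1,4): δ = 30.71°  ✓
  (1,5): δ = 112.19°  ·
  (2,3): δ = 119.46°  ·
  (2,4): δ = 48.59°  ✓
  (2,5): δ = 32.89°  ✓
  (3,4): δ = 109.13°  ·
  (3,5): δ = 27.65°  ✓
  (4,5): δ = 98.52°  ·
antipodal pairs: 8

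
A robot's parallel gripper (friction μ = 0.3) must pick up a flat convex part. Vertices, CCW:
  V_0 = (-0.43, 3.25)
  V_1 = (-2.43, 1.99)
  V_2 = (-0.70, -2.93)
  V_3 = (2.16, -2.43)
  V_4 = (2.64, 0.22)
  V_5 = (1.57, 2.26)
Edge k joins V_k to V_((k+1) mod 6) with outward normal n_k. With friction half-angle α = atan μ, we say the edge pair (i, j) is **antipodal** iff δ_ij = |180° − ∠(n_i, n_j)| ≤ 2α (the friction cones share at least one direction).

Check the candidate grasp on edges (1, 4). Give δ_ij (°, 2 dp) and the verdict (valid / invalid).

α = atan 0.3 = 16.70°;  2α = 33.40°
edge 1: e_1 = (+1.73, -4.92);  n_1 = (-0.9434, -0.3317)
edge 4: e_4 = (-1.07, +2.04);  n_4 = (+0.8856, +0.4645)
∠(n_1, n_4) = 171.70°
δ = |180° − 171.70°| = 8.30°
8.30° ≤ 2α = 33.40°  →  valid

δ = 8.30°, valid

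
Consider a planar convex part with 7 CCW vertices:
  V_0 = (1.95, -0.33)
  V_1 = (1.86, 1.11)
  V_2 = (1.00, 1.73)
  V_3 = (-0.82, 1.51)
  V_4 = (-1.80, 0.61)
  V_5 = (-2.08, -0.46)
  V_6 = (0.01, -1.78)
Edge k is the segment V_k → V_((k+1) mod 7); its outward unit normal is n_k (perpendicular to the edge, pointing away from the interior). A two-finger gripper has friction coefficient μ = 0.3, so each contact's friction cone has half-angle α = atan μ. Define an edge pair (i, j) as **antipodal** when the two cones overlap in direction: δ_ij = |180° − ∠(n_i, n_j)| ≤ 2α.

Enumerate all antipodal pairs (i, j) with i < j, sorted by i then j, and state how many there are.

count = 4; pairs: (0,4), (1,5), (2,6), (3,6)

α = atan 0.3 = 16.70°;  2α = 33.40°
n_0 = (+0.9981, +0.0624)
n_1 = (+0.5848, +0.8112)
n_2 = (-0.1200, +0.9928)
n_3 = (-0.6764, +0.7365)
n_4 = (-0.9674, +0.2532)
n_5 = (-0.5340, -0.8455)
n_6 = (+0.5987, -0.8010)
  (0,1): δ = 129.37°  ·
  (0,2): δ = 86.68°  ·
  (0,3): δ = 51.01°  ·
  (0,4): δ = 18.24°  ✓
  (0,5): δ = 54.15°  ·
  (0,6): δ = 123.20°  ·
  (1,2): δ = 137.32°  ·
  (1,3): δ = 101.65°  ·
  (1,4): δ = 68.88°  ·
  (1,5): δ = 3.51°  ✓
  (1,6): δ = 72.56°  ·
  (2,3): δ = 144.33°  ·
  (2,4): δ = 111.56°  ·
  (2,5): δ = 39.17°  ·
  (2,6): δ = 29.88°  ✓
  (3,4): δ = 147.23°  ·
  (3,5): δ = 74.84°  ·
  (3,6): δ = 5.79°  ✓
  (4,5): δ = 107.61°  ·
  (4,6): δ = 38.56°  ·
  (5,6): δ = 110.95°  ·
antipodal pairs: 4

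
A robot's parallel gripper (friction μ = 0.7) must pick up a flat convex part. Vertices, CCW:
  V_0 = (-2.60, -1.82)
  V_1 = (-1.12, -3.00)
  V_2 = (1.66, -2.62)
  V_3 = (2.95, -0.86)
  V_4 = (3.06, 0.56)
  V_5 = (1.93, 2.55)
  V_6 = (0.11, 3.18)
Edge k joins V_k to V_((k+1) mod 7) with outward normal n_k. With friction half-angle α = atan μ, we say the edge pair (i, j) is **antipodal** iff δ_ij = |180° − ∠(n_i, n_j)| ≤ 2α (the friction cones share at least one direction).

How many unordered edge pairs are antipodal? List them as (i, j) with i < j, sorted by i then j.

count = 9; pairs: (0,3), (0,4), (0,5), (1,4), (1,5), (1,6), (2,6), (3,6), (4,6)

α = atan 0.7 = 34.99°;  2α = 69.98°
n_0 = (-0.6234, -0.7819)
n_1 = (+0.1354, -0.9908)
n_2 = (+0.8066, -0.5912)
n_3 = (+0.9970, -0.0772)
n_4 = (+0.8696, +0.4938)
n_5 = (+0.3271, +0.9450)
n_6 = (-0.8792, +0.4765)
  (0,1): δ = 133.65°  ·
  (0,2): δ = 87.67°  ·
  (0,3): δ = 55.86°  ✓
  (0,4): δ = 21.85°  ✓
  (0,5): δ = 19.47°  ✓
  (0,6): δ = 100.11°  ·
  (1,2): δ = 134.02°  ·
  (1,3): δ = 102.21°  ·
  (1,4): δ = 68.19°  ✓
  (1,5): δ = 26.88°  ✓
  (1,6): δ = 53.76°  ✓
  (2,3): δ = 148.19°  ·
  (2,4): δ = 114.17°  ·
  (2,5): δ = 72.85°  ·
  (2,6): δ = 7.78°  ✓
  (3,4): δ = 145.98°  ·
  (3,5): δ = 104.66°  ·
  (3,6): δ = 24.03°  ✓
  (4,5): δ = 138.68°  ·
  (4,6): δ = 58.05°  ✓
  (5,6): δ = 99.36°  ·
antipodal pairs: 9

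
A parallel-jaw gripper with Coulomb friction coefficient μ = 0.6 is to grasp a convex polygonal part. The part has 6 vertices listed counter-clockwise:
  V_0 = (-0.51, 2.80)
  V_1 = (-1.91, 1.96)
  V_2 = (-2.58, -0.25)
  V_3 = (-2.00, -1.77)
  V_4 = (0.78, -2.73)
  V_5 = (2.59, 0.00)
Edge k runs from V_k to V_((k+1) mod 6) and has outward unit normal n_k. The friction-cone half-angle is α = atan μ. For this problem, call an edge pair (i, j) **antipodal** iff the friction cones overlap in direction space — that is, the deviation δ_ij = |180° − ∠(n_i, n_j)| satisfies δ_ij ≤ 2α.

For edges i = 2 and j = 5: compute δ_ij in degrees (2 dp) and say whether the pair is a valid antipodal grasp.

δ = 27.03°, valid

α = atan 0.6 = 30.96°;  2α = 61.93°
edge 2: e_2 = (+0.58, -1.52);  n_2 = (-0.9343, -0.3565)
edge 5: e_5 = (-3.10, +2.80);  n_5 = (+0.6703, +0.7421)
∠(n_2, n_5) = 152.97°
δ = |180° − 152.97°| = 27.03°
27.03° ≤ 2α = 61.93°  →  valid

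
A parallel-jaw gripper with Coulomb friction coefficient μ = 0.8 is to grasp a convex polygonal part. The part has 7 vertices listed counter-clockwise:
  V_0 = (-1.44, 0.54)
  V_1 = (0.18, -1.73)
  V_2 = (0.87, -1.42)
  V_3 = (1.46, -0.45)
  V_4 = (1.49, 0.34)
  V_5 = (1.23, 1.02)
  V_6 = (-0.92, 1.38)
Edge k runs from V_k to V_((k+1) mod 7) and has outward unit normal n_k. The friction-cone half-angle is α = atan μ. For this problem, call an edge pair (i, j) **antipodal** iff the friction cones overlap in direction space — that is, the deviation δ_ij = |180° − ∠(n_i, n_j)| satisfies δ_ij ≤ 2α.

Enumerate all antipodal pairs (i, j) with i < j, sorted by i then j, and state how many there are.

count = 10; pairs: (0,2), (0,3), (0,4), (0,5), (1,5), (1,6), (2,5), (2,6), (3,6), (4,6)

α = atan 0.8 = 38.66°;  2α = 77.32°
n_0 = (-0.8140, -0.5809)
n_1 = (+0.4098, -0.9122)
n_2 = (+0.8544, -0.5197)
n_3 = (+0.9993, -0.0379)
n_4 = (+0.9341, +0.3571)
n_5 = (+0.1651, +0.9863)
n_6 = (-0.8503, +0.5264)
  (0,1): δ = 101.32°  ·
  (0,2): δ = 66.82°  ✓
  (0,3): δ = 37.69°  ✓
  (0,4): δ = 14.59°  ✓
  (0,5): δ = 44.98°  ✓
  (0,6): δ = 112.73°  ·
  (1,2): δ = 145.50°  ·
  (1,3): δ = 116.37°  ·
  (1,4): δ = 93.27°  ·
  (1,5): δ = 33.70°  ✓
  (1,6): δ = 34.05°  ✓
  (2,3): δ = 150.86°  ·
  (2,4): δ = 127.77°  ·
  (2,5): δ = 68.20°  ✓
  (2,6): δ = 0.45°  ✓
  (3,4): δ = 156.90°  ·
  (3,5): δ = 97.33°  ·
  (3,6): δ = 29.58°  ✓
  (4,5): δ = 120.43°  ·
  (4,6): δ = 52.68°  ✓
  (5,6): δ = 112.25°  ·
antipodal pairs: 10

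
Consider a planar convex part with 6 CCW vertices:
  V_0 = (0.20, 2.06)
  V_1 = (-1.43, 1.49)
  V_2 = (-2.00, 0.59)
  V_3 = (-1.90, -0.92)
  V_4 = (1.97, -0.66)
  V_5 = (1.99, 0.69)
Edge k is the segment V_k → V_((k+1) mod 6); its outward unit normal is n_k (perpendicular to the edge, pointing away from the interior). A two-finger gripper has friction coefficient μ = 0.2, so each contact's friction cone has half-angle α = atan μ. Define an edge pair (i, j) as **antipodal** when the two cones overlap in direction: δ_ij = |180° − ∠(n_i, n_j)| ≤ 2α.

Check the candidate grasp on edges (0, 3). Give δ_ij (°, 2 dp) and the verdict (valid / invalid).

α = atan 0.2 = 11.31°;  2α = 22.62°
edge 0: e_0 = (-1.63, -0.57);  n_0 = (-0.3301, +0.9439)
edge 3: e_3 = (+3.87, +0.26);  n_3 = (+0.0670, -0.9978)
∠(n_0, n_3) = 164.57°
δ = |180° − 164.57°| = 15.43°
15.43° ≤ 2α = 22.62°  →  valid

δ = 15.43°, valid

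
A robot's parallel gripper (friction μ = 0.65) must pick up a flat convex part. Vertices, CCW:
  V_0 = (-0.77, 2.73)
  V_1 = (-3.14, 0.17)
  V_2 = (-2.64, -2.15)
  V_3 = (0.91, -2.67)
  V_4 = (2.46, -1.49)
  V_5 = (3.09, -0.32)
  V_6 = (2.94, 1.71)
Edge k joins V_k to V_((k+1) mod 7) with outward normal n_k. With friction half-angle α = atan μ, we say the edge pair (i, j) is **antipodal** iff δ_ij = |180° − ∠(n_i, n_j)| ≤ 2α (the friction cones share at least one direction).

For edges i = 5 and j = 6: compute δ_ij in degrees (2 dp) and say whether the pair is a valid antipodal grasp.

δ = 109.60°, invalid

α = atan 0.65 = 33.02°;  2α = 66.05°
edge 5: e_5 = (-0.15, +2.03);  n_5 = (+0.9973, +0.0737)
edge 6: e_6 = (-3.71, +1.02);  n_6 = (+0.2651, +0.9642)
∠(n_5, n_6) = 70.40°
δ = |180° − 70.40°| = 109.60°
109.60° > 2α = 66.05°  →  invalid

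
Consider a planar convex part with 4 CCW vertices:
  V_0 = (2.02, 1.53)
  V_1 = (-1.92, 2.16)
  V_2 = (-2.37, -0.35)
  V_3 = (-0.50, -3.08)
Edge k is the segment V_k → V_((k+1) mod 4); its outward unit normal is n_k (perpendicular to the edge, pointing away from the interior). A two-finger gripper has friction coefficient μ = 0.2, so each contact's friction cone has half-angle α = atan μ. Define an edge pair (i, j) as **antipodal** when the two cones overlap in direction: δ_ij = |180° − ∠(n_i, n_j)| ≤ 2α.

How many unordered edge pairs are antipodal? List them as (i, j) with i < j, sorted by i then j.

count = 1; pairs: (1,3)

α = atan 0.2 = 11.31°;  2α = 22.62°
n_0 = (+0.1579, +0.9875)
n_1 = (-0.9843, +0.1765)
n_2 = (-0.8250, -0.5651)
n_3 = (+0.8775, -0.4797)
  (0,1): δ = 91.08°  ·
  (0,2): δ = 46.50°  ·
  (0,3): δ = 70.42°  ·
  (1,2): δ = 135.43°  ·
  (1,3): δ = 18.50°  ✓
  (2,3): δ = 63.07°  ·
antipodal pairs: 1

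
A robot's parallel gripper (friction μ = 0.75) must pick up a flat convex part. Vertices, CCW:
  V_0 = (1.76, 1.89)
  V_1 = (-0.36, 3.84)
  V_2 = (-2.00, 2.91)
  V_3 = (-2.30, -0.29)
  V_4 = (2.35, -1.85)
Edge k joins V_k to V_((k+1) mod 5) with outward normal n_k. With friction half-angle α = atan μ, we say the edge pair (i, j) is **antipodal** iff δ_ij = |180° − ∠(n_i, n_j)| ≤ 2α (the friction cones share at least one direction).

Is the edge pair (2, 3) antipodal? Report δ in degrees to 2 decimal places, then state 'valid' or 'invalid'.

δ = 103.19°, invalid

α = atan 0.75 = 36.87°;  2α = 73.74°
edge 2: e_2 = (-0.30, -3.20);  n_2 = (-0.9956, +0.0933)
edge 3: e_3 = (+4.65, -1.56);  n_3 = (-0.3181, -0.9481)
∠(n_2, n_3) = 76.81°
δ = |180° − 76.81°| = 103.19°
103.19° > 2α = 73.74°  →  invalid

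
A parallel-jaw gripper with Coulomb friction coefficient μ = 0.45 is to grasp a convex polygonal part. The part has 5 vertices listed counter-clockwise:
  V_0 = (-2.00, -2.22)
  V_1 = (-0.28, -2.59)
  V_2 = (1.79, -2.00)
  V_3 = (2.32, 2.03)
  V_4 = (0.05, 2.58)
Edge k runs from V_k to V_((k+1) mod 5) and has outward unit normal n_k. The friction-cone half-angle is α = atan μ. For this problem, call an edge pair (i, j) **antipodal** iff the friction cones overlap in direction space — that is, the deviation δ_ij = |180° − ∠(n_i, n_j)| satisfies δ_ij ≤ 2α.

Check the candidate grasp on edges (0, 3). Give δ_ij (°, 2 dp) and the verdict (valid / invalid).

α = atan 0.45 = 24.23°;  2α = 48.46°
edge 0: e_0 = (+1.72, -0.37);  n_0 = (-0.2103, -0.9776)
edge 3: e_3 = (-2.27, +0.55);  n_3 = (+0.2355, +0.9719)
∠(n_0, n_3) = 178.52°
δ = |180° − 178.52°| = 1.48°
1.48° ≤ 2α = 48.46°  →  valid

δ = 1.48°, valid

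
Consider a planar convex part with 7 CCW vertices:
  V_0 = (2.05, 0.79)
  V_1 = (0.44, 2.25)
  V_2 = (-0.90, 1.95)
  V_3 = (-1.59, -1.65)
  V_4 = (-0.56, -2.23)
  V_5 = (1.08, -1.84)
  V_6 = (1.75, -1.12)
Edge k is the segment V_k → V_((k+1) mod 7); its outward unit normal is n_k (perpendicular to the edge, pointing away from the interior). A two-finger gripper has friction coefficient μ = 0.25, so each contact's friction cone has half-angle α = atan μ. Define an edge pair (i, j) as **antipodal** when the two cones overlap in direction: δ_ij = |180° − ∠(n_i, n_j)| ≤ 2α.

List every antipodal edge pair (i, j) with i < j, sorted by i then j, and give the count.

α = atan 0.25 = 14.04°;  2α = 28.07°
n_0 = (+0.6718, +0.7408)
n_1 = (-0.2185, +0.9758)
n_2 = (-0.9821, +0.1882)
n_3 = (-0.4907, -0.8713)
n_4 = (+0.2314, -0.9729)
n_5 = (+0.7321, -0.6812)
n_6 = (+0.9879, -0.1552)
  (0,1): δ = 125.18°  ·
  (0,2): δ = 58.65°  ·
  (0,3): δ = 12.82°  ✓
  (0,4): δ = 55.58°  ·
  (0,5): δ = 89.26°  ·
  (0,6): δ = 123.28°  ·
  (1,2): δ = 113.47°  ·
  (1,3): δ = 42.00°  ·
  (1,4): δ = 0.76°  ✓
  (1,5): δ = 34.44°  ·
  (1,6): δ = 68.45°  ·
  (2,3): δ = 108.53°  ·
  (2,4): δ = 65.77°  ·
  (2,5): δ = 32.09°  ·
  (2,6): δ = 1.92°  ✓
  (3,4): δ = 137.24°  ·
  (3,5): δ = 103.56°  ·
  (3,6): δ = 69.54°  ·
  (4,5): δ = 146.32°  ·
  (4,6): δ = 112.30°  ·
  (5,6): δ = 145.99°  ·
antipodal pairs: 3

count = 3; pairs: (0,3), (1,4), (2,6)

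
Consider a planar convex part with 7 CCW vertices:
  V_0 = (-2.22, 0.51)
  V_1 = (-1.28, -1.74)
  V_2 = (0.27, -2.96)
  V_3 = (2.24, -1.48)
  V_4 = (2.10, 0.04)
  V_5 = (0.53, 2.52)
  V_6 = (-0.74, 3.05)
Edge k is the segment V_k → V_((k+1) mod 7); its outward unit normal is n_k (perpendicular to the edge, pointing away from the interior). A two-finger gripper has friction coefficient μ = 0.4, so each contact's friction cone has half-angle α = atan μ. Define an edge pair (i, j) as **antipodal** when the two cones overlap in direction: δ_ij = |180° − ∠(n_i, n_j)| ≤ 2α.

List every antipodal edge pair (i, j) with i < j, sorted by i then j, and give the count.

α = atan 0.4 = 21.80°;  2α = 43.60°
n_0 = (-0.9227, -0.3855)
n_1 = (-0.6185, -0.7858)
n_2 = (+0.6006, -0.7995)
n_3 = (+0.9958, +0.0917)
n_4 = (+0.8449, +0.5349)
n_5 = (+0.3851, +0.9229)
n_6 = (-0.8640, +0.5034)
  (0,1): δ = 150.88°  ·
  (0,2): δ = 75.76°  ·
  (0,3): δ = 17.41°  ✓
  (0,4): δ = 9.66°  ✓
  (0,5): δ = 44.67°  ·
  (0,6): δ = 127.10°  ·
  (1,2): δ = 104.88°  ·
  (1,3): δ = 46.53°  ·
  (1,4): δ = 19.46°  ✓
  (1,5): δ = 15.55°  ✓
  (1,6): δ = 97.98°  ·
  (2,3): δ = 121.65°  ·
  (2,4): δ = 94.58°  ·
  (2,5): δ = 59.57°  ·
  (2,6): δ = 22.86°  ✓
  (3,4): δ = 152.93°  ·
  (3,5): δ = 117.91°  ·
  (3,6): δ = 35.49°  ✓
  (4,5): δ = 144.99°  ·
  (4,6): δ = 62.56°  ·
  (5,6): δ = 97.58°  ·
antipodal pairs: 6

count = 6; pairs: (0,3), (0,4), (1,4), (1,5), (2,6), (3,6)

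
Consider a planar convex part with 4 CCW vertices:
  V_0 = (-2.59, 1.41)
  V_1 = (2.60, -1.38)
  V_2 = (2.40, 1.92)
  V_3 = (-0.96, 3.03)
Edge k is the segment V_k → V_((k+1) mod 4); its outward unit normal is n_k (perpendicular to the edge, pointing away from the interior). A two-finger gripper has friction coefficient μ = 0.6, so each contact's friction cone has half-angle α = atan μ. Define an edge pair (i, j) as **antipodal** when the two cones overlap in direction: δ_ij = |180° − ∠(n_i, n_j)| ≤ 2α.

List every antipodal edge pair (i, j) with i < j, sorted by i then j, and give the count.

α = atan 0.6 = 30.96°;  2α = 61.93°
n_0 = (-0.4735, -0.8808)
n_1 = (+0.9982, +0.0605)
n_2 = (+0.3137, +0.9495)
n_3 = (-0.7049, +0.7093)
  (0,1): δ = 58.27°  ✓
  (0,2): δ = 9.98°  ✓
  (0,3): δ = 73.08°  ·
  (1,2): δ = 111.75°  ·
  (1,3): δ = 48.64°  ✓
  (2,3): δ = 116.89°  ·
antipodal pairs: 3

count = 3; pairs: (0,1), (0,2), (1,3)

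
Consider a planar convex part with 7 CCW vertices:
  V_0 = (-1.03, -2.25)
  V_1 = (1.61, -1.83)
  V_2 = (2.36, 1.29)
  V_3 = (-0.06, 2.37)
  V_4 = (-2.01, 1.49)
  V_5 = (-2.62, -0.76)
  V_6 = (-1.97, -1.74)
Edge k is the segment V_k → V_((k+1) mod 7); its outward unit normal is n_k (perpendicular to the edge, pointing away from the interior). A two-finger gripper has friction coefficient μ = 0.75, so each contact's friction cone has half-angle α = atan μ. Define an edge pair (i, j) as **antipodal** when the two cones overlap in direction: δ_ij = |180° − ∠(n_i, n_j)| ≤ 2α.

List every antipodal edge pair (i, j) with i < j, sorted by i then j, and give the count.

count = 9; pairs: (0,2), (0,3), (0,4), (1,3), (1,4), (1,5), (2,5), (2,6), (3,6)

α = atan 0.75 = 36.87°;  2α = 73.74°
n_0 = (+0.1571, -0.9876)
n_1 = (+0.9723, -0.2337)
n_2 = (+0.4075, +0.9132)
n_3 = (-0.4113, +0.9115)
n_4 = (-0.9652, +0.2617)
n_5 = (-0.8334, -0.5527)
n_6 = (-0.4769, -0.8790)
  (0,1): δ = 112.56°  ·
  (0,2): δ = 33.09°  ✓
  (0,3): δ = 15.25°  ✓
  (0,4): δ = 65.79°  ✓
  (0,5): δ = 114.52°  ·
  (0,6): δ = 142.48°  ·
  (1,2): δ = 100.53°  ·
  (1,3): δ = 52.19°  ✓
  (1,4): δ = 1.65°  ✓
  (1,5): δ = 47.07°  ✓
  (1,6): δ = 75.03°  ·
  (2,3): δ = 131.66°  ·
  (2,4): δ = 81.12°  ·
  (2,5): δ = 32.39°  ✓
  (2,6): δ = 4.43°  ✓
  (3,4): δ = 129.46°  ·
  (3,5): δ = 80.73°  ·
  (3,6): δ = 52.77°  ✓
  (4,5): δ = 131.28°  ·
  (4,6): δ = 103.31°  ·
  (5,6): δ = 152.04°  ·
antipodal pairs: 9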